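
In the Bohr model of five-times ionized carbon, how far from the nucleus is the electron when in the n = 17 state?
2.5489 nm (or 25.4887 Å)

The Bohr radius formula is:
r_n = n² a₀ / Z

where a₀ = 0.0529177 nm is the Bohr radius.

For C⁵⁺ (Z = 6) at n = 17:
r_17 = 17² × 0.0529177 nm / 6
r_17 = 289 × 0.0529177 nm / 6
r_17 = 15.29322 nm / 6
r_17 = 2.5489 nm

The electron orbits at approximately 2.5489 nm from the nucleus.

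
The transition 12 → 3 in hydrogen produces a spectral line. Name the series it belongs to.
Paschen series

The spectral series in hydrogen are named based on the final (lower) energy level:
- Lyman series: n_final = 1 (ultraviolet)
- Balmer series: n_final = 2 (visible/near-UV)
- Paschen series: n_final = 3 (infrared)
- Brackett series: n_final = 4 (infrared)
- Pfund series: n_final = 5 (far infrared)

Since this transition ends at n = 3, it belongs to the Paschen series.

For reference, this 12 → 3 line has photon energy
ΔE = 13.6057 eV × (1/3² - 1/12²) = 1.417260417 eV,
corresponding to wavelength λ = hc/ΔE = 1239.84 eV·nm / 1.417260417 eV = 874.81453 nm in the infrared region.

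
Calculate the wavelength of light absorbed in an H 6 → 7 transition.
12365.17 nm

First, find the transition energy using E_n = -13.6057 / n² eV:
E_6 = -13.6057 / 6² = -0.377936111 eV
E_7 = -13.6057 / 7² = -0.277667347 eV

Photon energy: |ΔE| = |E_7 - E_6| = 0.100268764 eV

Convert to wavelength using E = hc/λ with hc = 1239.84 eV·nm:
λ = hc/E = 1239.84 eV·nm / 0.100268764 eV
λ = 12365.17 nm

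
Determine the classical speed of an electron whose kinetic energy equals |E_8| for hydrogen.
2.73e+05 m/s (or 0.0912% of c)

The binding energy at n = 8 for hydrogen is:
E_8 = -13.6057/8² = -0.212589 eV
|E_8| = 0.212589 eV

Convert to Joules:
KE = 0.212589 eV × (1.602177 × 10⁻¹⁹ J/eV) = 3.4061e-20 J

Using KE = ½mv²:
v = √(2·KE/m_e)
v = √(2 × 3.4061e-20 J / 9.10938 × 10⁻³¹ kg)
v = 2.73e+05 m/s

This is approximately 0.0912% the speed of light.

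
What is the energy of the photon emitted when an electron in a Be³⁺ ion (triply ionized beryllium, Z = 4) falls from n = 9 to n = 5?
6.020102 eV

The energy levels are E_n = -13.6057 Z² eV / n².

Energy at n = 9: E_9 = -13.6057 × 4² / 9² = -2.687545679 eV
Energy at n = 5: E_5 = -13.6057 × 4² / 5² = -8.707648000 eV

For emission (electron falling to lower state), the photon energy is:
E_photon = E_9 - E_5 = |-2.687545679 - (-8.707648000)|
E_photon = 6.020102 eV

This energy is carried away by the emitted photon.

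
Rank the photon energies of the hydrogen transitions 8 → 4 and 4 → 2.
4 → 2

Calculate the energy for each transition:

Transition 8 → 4:
ΔE₁ = |E_4 - E_8| = |-13.6057/4² - (-13.6057/8²)|
ΔE₁ = |-0.8503562500 - (-0.2125890625)| = 0.6377672 eV

Transition 4 → 2:
ΔE₂ = |E_2 - E_4| = |-13.6057/2² - (-13.6057/4²)|
ΔE₂ = |-3.4014250000 - (-0.8503562500)| = 2.5510688 eV

Since 2.5510688 eV > 0.6377672 eV, the transition 4 → 2 emits the more energetic photon.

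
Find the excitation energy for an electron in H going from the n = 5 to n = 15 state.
0.484 eV

The energy levels of a hydrogen-like atom are E_n = -13.6057 eV / n².

Energy at n = 5: E_5 = -13.6057 / 5² = -0.544228 eV
Energy at n = 15: E_15 = -13.6057 / 15² = -0.060470 eV

The excitation energy is the difference:
ΔE = E_15 - E_5
ΔE = -0.060470 - (-0.544228)
ΔE = 0.484 eV

Since this is positive, energy must be absorbed (photon absorption).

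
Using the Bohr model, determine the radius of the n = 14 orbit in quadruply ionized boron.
2.0744 nm (or 20.7437 Å)

The Bohr radius formula is:
r_n = n² a₀ / Z

where a₀ = 0.0529177 nm is the Bohr radius.

For B⁴⁺ (Z = 5) at n = 14:
r_14 = 14² × 0.0529177 nm / 5
r_14 = 196 × 0.0529177 nm / 5
r_14 = 10.37187 nm / 5
r_14 = 2.0744 nm

The electron orbits at approximately 2.0744 nm from the nucleus.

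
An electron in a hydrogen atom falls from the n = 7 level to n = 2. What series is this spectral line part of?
Balmer series

The spectral series in hydrogen are named based on the final (lower) energy level:
- Lyman series: n_final = 1 (ultraviolet)
- Balmer series: n_final = 2 (visible/near-UV)
- Paschen series: n_final = 3 (infrared)
- Brackett series: n_final = 4 (infrared)
- Pfund series: n_final = 5 (far infrared)

Since this transition ends at n = 2, it belongs to the Balmer series.

For reference, this 7 → 2 line has photon energy
ΔE = 13.6057 eV × (1/2² - 1/7²) = 3.12375765 eV,
corresponding to wavelength λ = hc/ΔE = 1239.84 eV·nm / 3.12375765 eV = 396.9066 nm in the visible/near-UV region.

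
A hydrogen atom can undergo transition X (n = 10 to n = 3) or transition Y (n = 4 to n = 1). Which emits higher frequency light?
4 → 1

Calculate the energy for each transition:

Transition 10 → 3:
ΔE₁ = |E_3 - E_10| = |-13.6057/3² - (-13.6057/10²)|
ΔE₁ = |-1.51174444444 - (-0.13605700000)| = 1.37568744 eV

Transition 4 → 1:
ΔE₂ = |E_1 - E_4| = |-13.6057/1² - (-13.6057/4²)|
ΔE₂ = |-13.60570000000 - (-0.85035625000)| = 12.75534375 eV

Since 12.75534375 eV > 1.37568744 eV, the transition 4 → 1 emits the more energetic photon.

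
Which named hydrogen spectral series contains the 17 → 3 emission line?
Paschen series

The spectral series in hydrogen are named based on the final (lower) energy level:
- Lyman series: n_final = 1 (ultraviolet)
- Balmer series: n_final = 2 (visible/near-UV)
- Paschen series: n_final = 3 (infrared)
- Brackett series: n_final = 4 (infrared)
- Pfund series: n_final = 5 (far infrared)

Since this transition ends at n = 3, it belongs to the Paschen series.

For reference, this 17 → 3 line has photon energy
ΔE = 13.6057 eV × (1/3² - 1/17²) = 1.4646658977 eV,
corresponding to wavelength λ = hc/ΔE = 1239.84 eV·nm / 1.4646658977 eV = 846.500217 nm in the infrared region.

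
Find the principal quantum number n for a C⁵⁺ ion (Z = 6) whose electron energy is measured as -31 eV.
n = 4

The exact energy levels follow E_n = -13.6057 Z² / n² eV with Z = 6.

The measured value (-31 eV) is reported to only 2 significant figures, so we must test candidate n values and see which one matches to that precision.

Candidate energies:
  n = 2:  E = -13.6057 × 6² / 2² = -122.451300 eV
  n = 3:  E = -13.6057 × 6² / 3² = -54.422800 eV
  n = 4:  E = -13.6057 × 6² / 4² = -30.612825 eV  ← matches
  n = 5:  E = -13.6057 × 6² / 5² = -19.592208 eV
  n = 6:  E = -13.6057 × 6² / 6² = -13.605700 eV

Checking against the measurement of -31 eV (2 sig figs), only n = 4 agrees:
E_4 = -30.612825 eV, which rounds to -31 eV ✓

Therefore n = 4.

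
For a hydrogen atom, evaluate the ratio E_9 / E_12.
1.77778

Using E_n = -13.6057 Z² / n² eV with Z = 1:

E_9 = -13.6057 / 9² = -13.6057 / 81 = -0.16797160494 eV
E_12 = -13.6057 / 12² = -13.6057 / 144 = -0.09448402778 eV

The ratio is:
E_9/E_12 = (-0.16797160494) / (-0.09448402778)
E_9/E_12 = (-13.6057/81) / (-13.6057/144)
E_9/E_12 = 144/81
E_9/E_12 = 1.77778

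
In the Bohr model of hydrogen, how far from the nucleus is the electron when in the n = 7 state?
2.5930 nm (or 25.9297 Å)

The Bohr radius formula is:
r_n = n² a₀ / Z

where a₀ = 0.0529177 nm is the Bohr radius.

For H (Z = 1) at n = 7:
r_7 = 7² × 0.0529177 nm / 1
r_7 = 49 × 0.0529177 nm / 1
r_7 = 2.59297 nm / 1
r_7 = 2.5930 nm

The electron orbits at approximately 2.5930 nm from the nucleus.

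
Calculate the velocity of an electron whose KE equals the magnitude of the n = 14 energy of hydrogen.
1.5626e+05 m/s (or 0.05% of c)

The binding energy at n = 14 for hydrogen is:
E_14 = -13.6057/14² = -0.069416837 eV
|E_14| = 0.069416837 eV

Convert to Joules:
KE = 0.069416837 eV × (1.602177 × 10⁻¹⁹ J/eV) = 1.112181e-20 J

Using KE = ½mv²:
v = √(2·KE/m_e)
v = √(2 × 1.112181e-20 J / 9.10938 × 10⁻³¹ kg)
v = 1.5626e+05 m/s

This is approximately 0.05% the speed of light.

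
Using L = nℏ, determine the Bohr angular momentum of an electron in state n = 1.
1.05457e-34 J·s (or 1ℏ)

In the Bohr model, angular momentum is quantized:
L = nℏ

where ℏ = h/(2π) = 1.0545718e-34 J·s

For n = 1:
L = 1 × 1.0545718e-34 J·s
L = 1.05457e-34 J·s

This can also be written as L = 1ℏ.
The angular momentum is an integer multiple of the reduced Planck constant.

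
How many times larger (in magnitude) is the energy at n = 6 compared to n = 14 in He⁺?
5.444444

Using E_n = -13.6057 Z² / n² eV with Z = 2:

E_6 = -13.6057 × 2² / 6² = -54.4228 / 36 = -1.511744444444 eV
E_14 = -13.6057 × 2² / 14² = -54.4228 / 196 = -0.277667346939 eV

The ratio is:
E_6/E_14 = (-1.511744444444) / (-0.277667346939)
E_6/E_14 = (-54.4228/36) / (-54.4228/196)
E_6/E_14 = 196/36
E_6/E_14 = 5.444444
(Note: the Z² factors cancel in the ratio.)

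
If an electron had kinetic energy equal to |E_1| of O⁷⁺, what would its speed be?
1.75e+07 m/s (or 5.83784% of c)

The binding energy at n = 1 for O⁷⁺ is:
E_1 = -13.6057 × 8²/1² = -870.7648000 eV
|E_1| = 870.7648000 eV

Convert to Joules:
KE = 870.7648000 eV × (1.602177 × 10⁻¹⁹ J/eV) = 1.3951e-16 J

Using KE = ½mv²:
v = √(2·KE/m_e)
v = √(2 × 1.3951e-16 J / 9.10938 × 10⁻³¹ kg)
v = 1.75e+07 m/s

This is approximately 5.83784% the speed of light.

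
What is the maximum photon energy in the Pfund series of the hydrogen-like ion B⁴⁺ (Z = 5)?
13.6057 eV

The series limit corresponds to the transition from n = ∞ to n = 5.
This is the highest energy (shortest wavelength) transition in the Pfund series.

E_∞ = 0 eV
E_5 = -13.6057 × 5² / 5² = -13.6057 eV

Energy at series limit:
ΔE = E_∞ - E_5 = 0 - (-13.6057) = 13.6057 eV

This energy equals the ionization energy from the n = 5 state of B⁴⁺.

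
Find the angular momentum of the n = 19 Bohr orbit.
2.00e-33 J·s (or 19ℏ)

In the Bohr model, angular momentum is quantized:
L = nℏ

where ℏ = h/(2π) = 1.0546e-34 J·s

For n = 19:
L = 19 × 1.0546e-34 J·s
L = 2.00e-33 J·s

This can also be written as L = 19ℏ.
The angular momentum is an integer multiple of the reduced Planck constant.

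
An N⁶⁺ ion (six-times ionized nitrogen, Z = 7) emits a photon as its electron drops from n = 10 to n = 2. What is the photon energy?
160.003032 eV

The energy levels are E_n = -13.6057 Z² eV / n².

Energy at n = 10: E_10 = -13.6057 × 7² / 10² = -6.666793000 eV
Energy at n = 2: E_2 = -13.6057 × 7² / 2² = -166.669825000 eV

For emission (electron falling to lower state), the photon energy is:
E_photon = E_10 - E_2 = |-6.666793000 - (-166.669825000)|
E_photon = 160.003032 eV

This energy is carried away by the emitted photon.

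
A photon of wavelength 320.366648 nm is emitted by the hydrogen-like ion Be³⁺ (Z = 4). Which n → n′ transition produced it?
n = 10 → n = 6

First, find the photon energy from the wavelength (hc = 1239.84 eV·nm):
E = hc/λ = 1239.84 eV·nm / 320.366648 nm = 3.8700658 eV

The energy levels of Be³⁺ satisfy E_n = -13.6057 × 4² / n² eV, so an emission n_i → n_f releases
ΔE = 13.6057 × 4² × (1/n_f² − 1/n_i²) eV.

Setting ΔE equal to the photon energy:
1/n_f² − 1/n_i² = 3.8700658 / (13.6057 × 4²) = 0.017777778

Since 1/n_i² must be positive, we need 1/n_f² > 0.017777778, i.e. n_f ≤ 7. For each allowed n_f, solve n_i = (1/n_f² − 0.017777778)^(−1/2) and check whether it is a whole number:
  n_f = 1: 1/n_i² = 1.000000000 − 0.017777778 = 0.982222222 → n_i = 1.009  (not an integer) ✗
  n_f = 2: 1/n_i² = 0.250000000 − 0.017777778 = 0.232222222 → n_i = 2.075  (not an integer) ✗
  n_f = 3: 1/n_i² = 0.111111111 − 0.017777778 = 0.093333333 → n_i = 3.273  (not an integer) ✗
  n_f = 4: 1/n_i² = 0.062500000 − 0.017777778 = 0.044722222 → n_i = 4.729  (not an integer) ✗
  n_f = 5: 1/n_i² = 0.040000000 − 0.017777778 = 0.022222222 → n_i = 6.708  (not an integer) ✗
  n_f = 6: 1/n_i² = 0.027777778 − 0.017777778 = 0.010000000 → n_i = 10.000  → integer, n_i = 10 ✓
  n_f = 7: 1/n_i² = 0.020408163 − 0.017777778 = 0.002630385 → n_i = 19.498  (not an integer) ✗

Only n_f = 6 gives an integer upper level, n_i = 10.

The transition is from n = 10 to n = 6 (emission).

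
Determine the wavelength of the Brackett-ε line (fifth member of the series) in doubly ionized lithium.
201.880275 nm

The lines of a series are numbered from the longest wavelength (smallest ΔE) outward; the fifth line is the transition from n = n_f + 5 to n_f.
The Brackett series has all transitions ending at n_f = 4.

For Li²⁺ (Z = 3), the fifth line (ε-line) is the jump from n = 9 to n = 4:
E_9 = -13.6057 × 3² / 9² = -1.5117444444 eV
E_4 = -13.6057 × 3² / 4² = -7.6532062500 eV
ΔE = E_9 - E_4 = 6.1414618056 eV

λ = hc/E = 1239.84 eV·nm / 6.1414618056 eV
λ = 201.880275 nm

This is the ε-line of the Brackett series in Li²⁺.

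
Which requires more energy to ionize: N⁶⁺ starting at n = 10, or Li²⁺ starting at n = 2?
Li²⁺ at n = 2 (E = -30.61 eV)

Using E_n = -13.6057 Z² / n² eV:

N⁶⁺ (Z = 7) at n = 10:
E = -13.6057 × 7² / 10² = -13.6057 × 49 / 100 = -6.66679 eV

Li²⁺ (Z = 3) at n = 2:
E = -13.6057 × 3² / 2² = -13.6057 × 9 / 4 = -30.61283 eV

Since -30.61283 eV < -6.66679 eV,
Li²⁺ at n = 2 is more tightly bound (requires more energy to ionize).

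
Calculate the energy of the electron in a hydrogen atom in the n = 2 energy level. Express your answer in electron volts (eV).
-3.401 eV

The energy levels of a hydrogen-like atom are given by:
E_n = -13.6057 eV / n²

For n = 2:
E_2 = -13.6057 eV / 2²
E_2 = -13.6057 eV / 4
E_2 = -3.401 eV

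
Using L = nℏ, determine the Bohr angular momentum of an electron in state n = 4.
4.21829e-34 J·s (or 4ℏ)

In the Bohr model, angular momentum is quantized:
L = nℏ

where ℏ = h/(2π) = 1.0545718e-34 J·s

For n = 4:
L = 4 × 1.0545718e-34 J·s
L = 4.21829e-34 J·s

This can also be written as L = 4ℏ.
The angular momentum is an integer multiple of the reduced Planck constant.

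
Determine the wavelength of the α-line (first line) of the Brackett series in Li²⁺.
450.0075 nm

The longest wavelength corresponds to the smallest energy transition in the series.
The Brackett series has all transitions ending at n_f = 4.

For Li²⁺ (Z = 3), the first line (α-line) is the jump from n = 5 to n = 4:
E_5 = -13.6057 × 3² / 5² = -4.89805200 eV
E_4 = -13.6057 × 3² / 4² = -7.65320625 eV
ΔE = E_5 - E_4 = 2.75515425 eV

λ = hc/E = 1239.84 eV·nm / 2.75515425 eV
λ = 450.0075 nm

This is the α-line of the Brackett series in Li²⁺.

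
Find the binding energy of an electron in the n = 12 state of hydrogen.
0.094484 eV

The ionization energy is the energy needed to remove the electron completely (n → ∞).

For hydrogen, E_n = -13.6057 eV / n².

At n = 12: E_12 = -13.6057 / 12² = -0.094484028 eV
At n = ∞: E_∞ = 0 eV

Ionization energy = E_∞ - E_12 = 0 - (-0.094484028) = 0.094484028 eV
Ionization energy ≈ 0.094484 eV

This is also called the binding energy of the electron in state n = 12.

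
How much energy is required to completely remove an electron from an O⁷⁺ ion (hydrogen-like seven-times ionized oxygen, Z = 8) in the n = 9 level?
10.7502 eV

The ionization energy is the energy needed to remove the electron completely (n → ∞).

For a hydrogen-like ion with Z = 8, E_n = -13.6057 Z² / n² eV.

At n = 9: E_9 = -13.6057 × 8² / 9² = -10.7501827 eV
At n = ∞: E_∞ = 0 eV

Ionization energy = E_∞ - E_9 = 0 - (-10.7501827) = 10.7501827 eV
Ionization energy ≈ 10.7502 eV

This is also called the binding energy of the electron in state n = 9.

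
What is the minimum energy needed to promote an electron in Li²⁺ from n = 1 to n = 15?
121.91 eV

The energy levels of a hydrogen-like atom are E_n = -13.6057 Z² eV / n².

Energy at n = 1: E_1 = -13.6057 × 3² / 1² = -122.45130 eV
Energy at n = 15: E_15 = -13.6057 × 3² / 15² = -0.54423 eV

The excitation energy is the difference:
ΔE = E_15 - E_1
ΔE = -0.54423 - (-122.45130)
ΔE = 121.91 eV

Since this is positive, energy must be absorbed (photon absorption).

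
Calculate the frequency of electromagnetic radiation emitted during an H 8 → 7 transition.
1.5736e+13 Hz

First, find the transition energy:
E_8 = -13.6057 / 8² = -0.212589063 eV
E_7 = -13.6057 / 7² = -0.277667347 eV
|ΔE| = |E_7 - E_8| = 0.065078284 eV

Convert to Joules: E = 0.065078284 eV × (1.602177 × 10⁻¹⁹ J/eV) = 1.042669e-20 J

Using E = hf:
f = E/h = 1.042669e-20 J / (6.62607 × 10⁻³⁴ J·s)
f = 1.5736e+13 Hz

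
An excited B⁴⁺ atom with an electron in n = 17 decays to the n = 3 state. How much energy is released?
36.616647 eV

The energy levels are E_n = -13.6057 Z² eV / n².

Energy at n = 17: E_17 = -13.6057 × 5² / 17² = -1.176963668 eV
Energy at n = 3: E_3 = -13.6057 × 5² / 3² = -37.793611111 eV

For emission (electron falling to lower state), the photon energy is:
E_photon = E_17 - E_3 = |-1.176963668 - (-37.793611111)|
E_photon = 36.616647 eV

This energy is carried away by the emitted photon.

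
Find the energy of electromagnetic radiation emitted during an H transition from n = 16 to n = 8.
0.16 eV

The energy levels are E_n = -13.6057 eV / n².

Energy at n = 16: E_16 = -13.6057 / 16² = -0.05315 eV
Energy at n = 8: E_8 = -13.6057 / 8² = -0.21259 eV

For emission (electron falling to lower state), the photon energy is:
E_photon = E_16 - E_8 = |-0.05315 - (-0.21259)|
E_photon = 0.16 eV

This energy is carried away by the emitted photon.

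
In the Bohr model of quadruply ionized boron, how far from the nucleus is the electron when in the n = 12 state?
1.5240 nm (or 15.2403 Å)

The Bohr radius formula is:
r_n = n² a₀ / Z

where a₀ = 0.0529177 nm is the Bohr radius.

For B⁴⁺ (Z = 5) at n = 12:
r_12 = 12² × 0.0529177 nm / 5
r_12 = 144 × 0.0529177 nm / 5
r_12 = 7.62015 nm / 5
r_12 = 1.5240 nm

The electron orbits at approximately 1.5240 nm from the nucleus.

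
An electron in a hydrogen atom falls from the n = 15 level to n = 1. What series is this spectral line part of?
Lyman series

The spectral series in hydrogen are named based on the final (lower) energy level:
- Lyman series: n_final = 1 (ultraviolet)
- Balmer series: n_final = 2 (visible/near-UV)
- Paschen series: n_final = 3 (infrared)
- Brackett series: n_final = 4 (infrared)
- Pfund series: n_final = 5 (far infrared)

Since this transition ends at n = 1, it belongs to the Lyman series.

For reference, this 15 → 1 line has photon energy
ΔE = 13.6057 eV × (1/1² - 1/15²) = 13.5452 eV,
corresponding to wavelength λ = hc/ΔE = 1239.84 eV·nm / 13.5452 eV = 91.53 nm in the ultraviolet region.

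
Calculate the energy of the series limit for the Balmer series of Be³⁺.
54.42280 eV

The series limit corresponds to the transition from n = ∞ to n = 2.
This is the highest energy (shortest wavelength) transition in the Balmer series.

E_∞ = 0 eV
E_2 = -13.6057 × 4² / 2² = -54.42280 eV

Energy at series limit:
ΔE = E_∞ - E_2 = 0 - (-54.42280) = 54.42280 eV

This energy equals the ionization energy from the n = 2 state of Be³⁺.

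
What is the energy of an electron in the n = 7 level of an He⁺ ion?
-1.1107 eV

For hydrogen-like ions, the energy levels scale with Z²:
E_n = -13.6057 Z² / n² eV

For He⁺ (Z = 2) at n = 7:
E_7 = -13.6057 × 2² / 7²
E_7 = -13.6057 × 4 / 49
E_7 = -54.4228 / 49
E_7 = -1.1107 eV

The energy is 4 times more negative than hydrogen at the same n due to the stronger nuclear charge.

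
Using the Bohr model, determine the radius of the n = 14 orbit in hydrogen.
10.37187 nm (or 103.71873 Å)

The Bohr radius formula is:
r_n = n² a₀ / Z

where a₀ = 0.05291772 nm is the Bohr radius.

For H (Z = 1) at n = 14:
r_14 = 14² × 0.05291772 nm / 1
r_14 = 196 × 0.05291772 nm / 1
r_14 = 10.371873 nm / 1
r_14 = 10.37187 nm

The electron orbits at approximately 10.37187 nm from the nucleus.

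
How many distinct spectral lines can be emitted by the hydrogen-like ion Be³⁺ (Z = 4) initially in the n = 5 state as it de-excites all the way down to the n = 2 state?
6

The electron can occupy levels n = 2, 3, ..., 5 during de-excitation — that is m = 5 - 2 + 1 = 4 distinct levels.

The number of distinct spectral lines equals the number of ways to choose 2 of these m levels (each pair gives one possible emission transition):

Number of lines = m(m-1)/2 = 4×3/2 = 6

These correspond to all possible transitions between the 4 levels:
5 → 4, 5 → 3, 5 → 2, 4 → 3, 4 → 2, 3 → 2

Each transition produces a photon with a unique energy (and thus wavelength). This count does not depend on Z.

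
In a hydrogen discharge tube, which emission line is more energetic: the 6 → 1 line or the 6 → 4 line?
6 → 1

Calculate the energy for each transition:

Transition 6 → 1:
ΔE₁ = |E_1 - E_6| = |-13.6057/1² - (-13.6057/6²)|
ΔE₁ = |-13.60570000000 - (-0.37793611111)| = 13.22776389 eV

Transition 6 → 4:
ΔE₂ = |E_4 - E_6| = |-13.6057/4² - (-13.6057/6²)|
ΔE₂ = |-0.85035625000 - (-0.37793611111)| = 0.47242014 eV

Since 13.22776389 eV > 0.47242014 eV, the transition 6 → 1 emits the more energetic photon.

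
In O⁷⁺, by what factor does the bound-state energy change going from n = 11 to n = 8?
1.890625

Using E_n = -13.6057 Z² / n² eV with Z = 8:

E_8 = -13.6057 × 8² / 8² = -870.7648 / 64 = -13.60570000 eV
E_11 = -13.6057 × 8² / 11² = -870.7648 / 121 = -7.19640331 eV

The ratio is:
E_8/E_11 = (-13.60570000) / (-7.19640331)
E_8/E_11 = (-870.7648/64) / (-870.7648/121)
E_8/E_11 = 121/64
E_8/E_11 = 1.890625
(Note: the Z² factors cancel in the ratio.)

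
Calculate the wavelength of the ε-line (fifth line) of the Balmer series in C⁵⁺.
11.025 nm

The lines of a series are numbered from the longest wavelength (smallest ΔE) outward; the fifth line is the transition from n = n_f + 5 to n_f.
The Balmer series has all transitions ending at n_f = 2.

For C⁵⁺ (Z = 6), the fifth line (ε-line) is the jump from n = 7 to n = 2:
E_7 = -13.6057 × 6² / 7² = -9.99602 eV
E_2 = -13.6057 × 6² / 2² = -122.45130 eV
ΔE = E_7 - E_2 = 112.45528 eV

λ = hc/E = 1239.84 eV·nm / 112.45528 eV
λ = 11.025 nm

This is the ε-line of the Balmer series in C⁵⁺.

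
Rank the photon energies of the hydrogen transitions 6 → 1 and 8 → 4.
6 → 1

Calculate the energy for each transition:

Transition 6 → 1:
ΔE₁ = |E_1 - E_6| = |-13.6057/1² - (-13.6057/6²)|
ΔE₁ = |-13.605700000 - (-0.377936111)| = 13.227764 eV

Transition 8 → 4:
ΔE₂ = |E_4 - E_8| = |-13.6057/4² - (-13.6057/8²)|
ΔE₂ = |-0.850356250 - (-0.212589063)| = 0.637767 eV

Since 13.227764 eV > 0.637767 eV, the transition 6 → 1 emits the more energetic photon.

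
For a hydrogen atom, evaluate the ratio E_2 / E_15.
56.2500

Using E_n = -13.6057 Z² / n² eV with Z = 1:

E_2 = -13.6057 / 2² = -13.6057 / 4 = -3.4014250000 eV
E_15 = -13.6057 / 15² = -13.6057 / 225 = -0.0604697778 eV

The ratio is:
E_2/E_15 = (-3.4014250000) / (-0.0604697778)
E_2/E_15 = (-13.6057/4) / (-13.6057/225)
E_2/E_15 = 225/4
E_2/E_15 = 56.2500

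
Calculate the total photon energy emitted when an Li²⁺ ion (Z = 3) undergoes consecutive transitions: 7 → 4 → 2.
28.11 eV

The energy levels of Li²⁺ are E_n = -13.6057 × 3² / n² eV.

First transition (7 → 4):
ΔE₁ = |E_4 - E_7|
ΔE₁ = |-7.65320625 - (-2.49900612)| = 5.15420 eV

Second transition (4 → 2):
ΔE₂ = |E_2 - E_4|
ΔE₂ = |-30.61282500 - (-7.65320625)| = 22.95962 eV

Total energy released:
E_total = ΔE₁ + ΔE₂ = 5.15420 + 22.95962 = 28.11 eV

Note: This equals the direct transition 7 → 2: 28.11 eV ✓
Energy is conserved regardless of the path taken.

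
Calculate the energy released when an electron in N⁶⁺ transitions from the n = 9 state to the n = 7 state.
5.375091 eV

The energy levels are E_n = -13.6057 Z² eV / n².

Energy at n = 9: E_9 = -13.6057 × 7² / 9² = -8.230608642 eV
Energy at n = 7: E_7 = -13.6057 × 7² / 7² = -13.605700000 eV

For emission (electron falling to lower state), the photon energy is:
E_photon = E_9 - E_7 = |-8.230608642 - (-13.605700000)|
E_photon = 5.375091 eV

This energy is carried away by the emitted photon.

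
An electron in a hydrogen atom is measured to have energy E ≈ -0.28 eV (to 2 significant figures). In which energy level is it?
n = 7

The exact energy levels follow E_n = -13.6057 eV / n².

The measured value (-0.28 eV) is reported to only 2 significant figures, so we must test candidate n values and see which one matches to that precision.

Candidate energies:
  n = 5:  E = -13.6057/5² = -0.544228 eV
  n = 6:  E = -13.6057/6² = -0.377936 eV
  n = 7:  E = -13.6057/7² = -0.277667 eV  ← matches
  n = 8:  E = -13.6057/8² = -0.212589 eV
  n = 9:  E = -13.6057/9² = -0.167972 eV

Checking against the measurement of -0.28 eV (2 sig figs), only n = 7 agrees:
E_7 = -0.277667 eV, which rounds to -0.28 eV ✓

Therefore n = 7.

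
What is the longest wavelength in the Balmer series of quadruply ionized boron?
26.24 nm

The longest wavelength corresponds to the smallest energy transition in the series.
The Balmer series has all transitions ending at n_f = 2.

For B⁴⁺ (Z = 5), the first line (α-line) is the jump from n = 3 to n = 2:
E_3 = -13.6057 × 5² / 3² = -37.7936 eV
E_2 = -13.6057 × 5² / 2² = -85.0356 eV
ΔE = E_3 - E_2 = 47.2420 eV

λ = hc/E = 1239.84 eV·nm / 47.2420 eV
λ = 26.24 nm

This is the α-line of the Balmer series in B⁴⁺.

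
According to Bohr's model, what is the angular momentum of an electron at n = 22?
2.32e-33 J·s (or 22ℏ)

In the Bohr model, angular momentum is quantized:
L = nℏ

where ℏ = h/(2π) = 1.0546e-34 J·s

For n = 22:
L = 22 × 1.0546e-34 J·s
L = 2.32e-33 J·s

This can also be written as L = 22ℏ.
The angular momentum is an integer multiple of the reduced Planck constant.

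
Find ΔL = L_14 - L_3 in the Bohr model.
1.16003e-33 J·s (or 11ℏ)

In the Bohr model, L_n = nℏ where ℏ = 1.0545718e-34 J·s.

L_14 = 14ℏ = 1.4764005e-33 J·s
L_3 = 3ℏ = 3.1637154e-34 J·s

ΔL = L_14 - L_3 = (14 - 3)ℏ = 11ℏ
ΔL = 11 × 1.0545718e-34 J·s = 1.16003e-33 J·s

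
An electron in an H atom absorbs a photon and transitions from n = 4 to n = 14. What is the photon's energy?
0.781 eV

The energy levels of a hydrogen-like atom are E_n = -13.6057 eV / n².

Energy at n = 4: E_4 = -13.6057 / 4² = -0.850356 eV
Energy at n = 14: E_14 = -13.6057 / 14² = -0.069417 eV

The excitation energy is the difference:
ΔE = E_14 - E_4
ΔE = -0.069417 - (-0.850356)
ΔE = 0.781 eV

Since this is positive, energy must be absorbed (photon absorption).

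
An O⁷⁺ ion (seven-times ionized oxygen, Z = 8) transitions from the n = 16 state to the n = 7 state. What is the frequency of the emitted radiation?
3.4745e+15 Hz

First, find the transition energy:
E_16 = -13.6057 × 8² / 16² = -3.401425 eV
E_7 = -13.6057 × 8² / 7² = -17.770710 eV
|ΔE| = |E_7 - E_16| = 14.369285 eV

Convert to Joules: E = 14.369285 eV × (1.602177 × 10⁻¹⁹ J/eV) = 2.302214e-18 J

Using E = hf:
f = E/h = 2.302214e-18 J / (6.62607 × 10⁻³⁴ J·s)
f = 3.4745e+15 Hz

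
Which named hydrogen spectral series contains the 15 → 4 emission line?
Brackett series

The spectral series in hydrogen are named based on the final (lower) energy level:
- Lyman series: n_final = 1 (ultraviolet)
- Balmer series: n_final = 2 (visible/near-UV)
- Paschen series: n_final = 3 (infrared)
- Brackett series: n_final = 4 (infrared)
- Pfund series: n_final = 5 (far infrared)

Since this transition ends at n = 4, it belongs to the Brackett series.

For reference, this 15 → 4 line has photon energy
ΔE = 13.6057 eV × (1/4² - 1/15²) = 0.78988647222 eV,
corresponding to wavelength λ = hc/ΔE = 1239.84 eV·nm / 0.78988647222 eV = 1569.64329 nm in the infrared region.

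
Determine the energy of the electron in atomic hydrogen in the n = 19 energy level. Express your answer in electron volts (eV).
-0.04 eV

The energy levels of a hydrogen-like atom are given by:
E_n = -13.6057 eV / n²

For n = 19:
E_19 = -13.6057 eV / 19²
E_19 = -13.6057 eV / 361
E_19 = -0.04 eV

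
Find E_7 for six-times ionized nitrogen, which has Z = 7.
-13.606 eV

For hydrogen-like ions, the energy levels scale with Z²:
E_n = -13.6057 Z² / n² eV

For N⁶⁺ (Z = 7) at n = 7:
E_7 = -13.6057 × 7² / 7²
E_7 = -13.6057 × 49 / 49
E_7 = -666.6793 / 49
E_7 = -13.606 eV

The energy is 49 times more negative than hydrogen at the same n due to the stronger nuclear charge.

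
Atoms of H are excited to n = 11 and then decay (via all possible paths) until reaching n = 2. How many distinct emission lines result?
45

The electron can occupy levels n = 2, 3, ..., 11 during de-excitation — that is m = 11 - 2 + 1 = 10 distinct levels.

The number of distinct spectral lines equals the number of ways to choose 2 of these m levels (each pair gives one possible emission transition):

Number of lines = m(m-1)/2 = 10×9/2 = 45

These correspond to all possible transitions between the 10 levels:
11 → 10, 11 → 9, 11 → 8, 11 → 7, 11 → 6, 11 → 5, 11 → 4, 11 → 3...

Each transition produces a photon with a unique energy (and thus wavelength). This count does not depend on Z.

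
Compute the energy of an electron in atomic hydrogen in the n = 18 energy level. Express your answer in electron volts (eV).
-0.04 eV

The energy levels of a hydrogen-like atom are given by:
E_n = -13.6057 eV / n²

For n = 18:
E_18 = -13.6057 eV / 18²
E_18 = -13.6057 eV / 324
E_18 = -0.04 eV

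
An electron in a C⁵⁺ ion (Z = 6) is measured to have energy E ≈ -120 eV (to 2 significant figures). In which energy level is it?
n = 2

The exact energy levels follow E_n = -13.6057 Z² / n² eV with Z = 6.

The measured value (-120 eV) is reported to only 2 significant figures, so we must test candidate n values and see which one matches to that precision.

Candidate energies:
  n = 1:  E = -13.6057 × 6² / 1² = -489.805200 eV
  n = 2:  E = -13.6057 × 6² / 2² = -122.451300 eV  ← matches
  n = 3:  E = -13.6057 × 6² / 3² = -54.422800 eV
  n = 4:  E = -13.6057 × 6² / 4² = -30.612825 eV

Checking against the measurement of -120 eV (2 sig figs), only n = 2 agrees:
E_2 = -122.451300 eV, which rounds to -120 eV ✓

Therefore n = 2.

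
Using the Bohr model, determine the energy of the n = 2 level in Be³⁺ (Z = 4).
-54.42280 eV

For hydrogen-like ions, the energy levels scale with Z²:
E_n = -13.6057 Z² / n² eV

For Be³⁺ (Z = 4) at n = 2:
E_2 = -13.6057 × 4² / 2²
E_2 = -13.6057 × 16 / 4
E_2 = -217.6912 / 4
E_2 = -54.42280 eV

The energy is 16 times more negative than hydrogen at the same n due to the stronger nuclear charge.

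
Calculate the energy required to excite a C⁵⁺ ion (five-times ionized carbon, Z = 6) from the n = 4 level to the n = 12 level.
27.21 eV

The energy levels of a hydrogen-like atom are E_n = -13.6057 Z² eV / n².

Energy at n = 4: E_4 = -13.6057 × 6² / 4² = -30.61283 eV
Energy at n = 12: E_12 = -13.6057 × 6² / 12² = -3.40143 eV

The excitation energy is the difference:
ΔE = E_12 - E_4
ΔE = -3.40143 - (-30.61283)
ΔE = 27.21 eV

Since this is positive, energy must be absorbed (photon absorption).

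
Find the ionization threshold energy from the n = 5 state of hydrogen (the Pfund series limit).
0.54423 eV

The series limit corresponds to the transition from n = ∞ to n = 5.
This is the highest energy (shortest wavelength) transition in the Pfund series.

E_∞ = 0 eV
E_5 = -13.6057 / 5² = -0.54423 eV

Energy at series limit:
ΔE = E_∞ - E_5 = 0 - (-0.54423) = 0.54423 eV

This energy equals the ionization energy from the n = 5 state of hydrogen.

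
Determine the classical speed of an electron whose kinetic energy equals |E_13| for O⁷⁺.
1.34627e+06 m/s (or 0.44907% of c)

The binding energy at n = 13 for O⁷⁺ is:
E_13 = -13.6057 × 8²/13² = -5.15245444 eV
|E_13| = 5.15245444 eV

Convert to Joules:
KE = 5.15245444 eV × (1.602177 × 10⁻¹⁹ J/eV) = 8.2551440e-19 J

Using KE = ½mv²:
v = √(2·KE/m_e)
v = √(2 × 8.2551440e-19 J / 9.10938 × 10⁻³¹ kg)
v = 1.34627e+06 m/s

This is approximately 0.44907% the speed of light.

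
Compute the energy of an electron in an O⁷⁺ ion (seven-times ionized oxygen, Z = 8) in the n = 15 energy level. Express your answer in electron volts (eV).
-3.8701 eV

The energy levels of a hydrogen-like atom are given by:
E_n = -13.6057 Z² / n² eV  (with Z = 8 for O⁷⁺)

For n = 15:
E_15 = -13.6057 × 8² / 15²
E_15 = -13.6057 × 64 / 225
E_15 = -3.8701 eV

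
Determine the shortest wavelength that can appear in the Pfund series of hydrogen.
2278.1628 nm

The series limit corresponds to the transition from n = ∞ to n = 5.
This is the highest energy (shortest wavelength) transition in the Pfund series.

E_∞ = 0 eV
E_5 = -13.6057 / 5² = -0.5442280000 eV

Energy at series limit:
ΔE = E_∞ - E_5 = 0 - (-0.5442280000) = 0.5442280000 eV
λ = hc/E = 1239.84 eV·nm / 0.5442280000 eV = 2278.1628 nm

This energy equals the ionization energy from the n = 5 state of hydrogen.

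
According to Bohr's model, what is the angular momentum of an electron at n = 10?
1.05457e-33 J·s (or 10ℏ)

In the Bohr model, angular momentum is quantized:
L = nℏ

where ℏ = h/(2π) = 1.0545718e-34 J·s

For n = 10:
L = 10 × 1.0545718e-34 J·s
L = 1.05457e-33 J·s

This can also be written as L = 10ℏ.
The angular momentum is an integer multiple of the reduced Planck constant.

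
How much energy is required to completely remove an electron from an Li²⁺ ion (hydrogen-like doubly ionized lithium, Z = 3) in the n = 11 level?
1.01199 eV

The ionization energy is the energy needed to remove the electron completely (n → ∞).

For a hydrogen-like ion with Z = 3, E_n = -13.6057 Z² / n² eV.

At n = 11: E_11 = -13.6057 × 3² / 11² = -1.01199421 eV
At n = ∞: E_∞ = 0 eV

Ionization energy = E_∞ - E_11 = 0 - (-1.01199421) = 1.01199421 eV
Ionization energy ≈ 1.01199 eV

This is also called the binding energy of the electron in state n = 11.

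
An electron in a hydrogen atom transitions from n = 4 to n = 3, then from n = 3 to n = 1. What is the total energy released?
12.755344 eV

The energy levels of hydrogen are E_n = -13.6057 / n² eV.

First transition (4 → 3):
ΔE₁ = |E_3 - E_4|
ΔE₁ = |-1.511744444444 - (-0.850356250000)| = 0.661388194 eV

Second transition (3 → 1):
ΔE₂ = |E_1 - E_3|
ΔE₂ = |-13.605700000000 - (-1.511744444444)| = 12.093955556 eV

Total energy released:
E_total = ΔE₁ + ΔE₂ = 0.661388194 + 12.093955556 = 12.755344 eV

Note: This equals the direct transition 4 → 1: 12.755344 eV ✓
Energy is conserved regardless of the path taken.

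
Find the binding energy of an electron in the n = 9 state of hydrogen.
0.17 eV

The ionization energy is the energy needed to remove the electron completely (n → ∞).

For hydrogen, E_n = -13.6057 eV / n².

At n = 9: E_9 = -13.6057 / 9² = -0.16797 eV
At n = ∞: E_∞ = 0 eV

Ionization energy = E_∞ - E_9 = 0 - (-0.16797) = 0.16797 eV
Ionization energy ≈ 0.17 eV

This is also called the binding energy of the electron in state n = 9.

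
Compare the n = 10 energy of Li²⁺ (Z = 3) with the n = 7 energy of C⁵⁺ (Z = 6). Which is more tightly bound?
C⁵⁺ at n = 7 (E = -10.00 eV)

Using E_n = -13.6057 Z² / n² eV:

Li²⁺ (Z = 3) at n = 10:
E = -13.6057 × 3² / 10² = -13.6057 × 9 / 100 = -1.22451 eV

C⁵⁺ (Z = 6) at n = 7:
E = -13.6057 × 6² / 7² = -13.6057 × 36 / 49 = -9.99602 eV

Since -9.99602 eV < -1.22451 eV,
C⁵⁺ at n = 7 is more tightly bound (requires more energy to ionize).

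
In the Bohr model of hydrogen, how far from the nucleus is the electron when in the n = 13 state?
8.9431 nm (or 89.4309 Å)

The Bohr radius formula is:
r_n = n² a₀ / Z

where a₀ = 0.0529177 nm is the Bohr radius.

For H (Z = 1) at n = 13:
r_13 = 13² × 0.0529177 nm / 1
r_13 = 169 × 0.0529177 nm / 1
r_13 = 8.94309 nm / 1
r_13 = 8.9431 nm

The electron orbits at approximately 8.9431 nm from the nucleus.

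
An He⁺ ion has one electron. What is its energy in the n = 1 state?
-54.4228 eV

For hydrogen-like ions, the energy levels scale with Z²:
E_n = -13.6057 Z² / n² eV

For He⁺ (Z = 2) at n = 1:
E_1 = -13.6057 × 2² / 1²
E_1 = -13.6057 × 4 / 1
E_1 = -54.4228 / 1
E_1 = -54.4228 eV

The energy is 4 times more negative than hydrogen at the same n due to the stronger nuclear charge.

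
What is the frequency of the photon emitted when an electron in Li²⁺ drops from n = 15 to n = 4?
1.72e+15 Hz

First, find the transition energy:
E_15 = -13.6057 × 3² / 15² = -0.5442280 eV
E_4 = -13.6057 × 3² / 4² = -7.6532063 eV
|ΔE| = |E_4 - E_15| = 7.1089783 eV

Convert to Joules: E = 7.1089783 eV × (1.602177 × 10⁻¹⁹ J/eV) = 1.1390e-18 J

Using E = hf:
f = E/h = 1.1390e-18 J / (6.62607 × 10⁻³⁴ J·s)
f = 1.72e+15 Hz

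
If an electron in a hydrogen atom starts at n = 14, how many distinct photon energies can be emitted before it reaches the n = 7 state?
28

The electron can occupy levels n = 7, 8, ..., 14 during de-excitation — that is m = 14 - 7 + 1 = 8 distinct levels.

The number of distinct spectral lines equals the number of ways to choose 2 of these m levels (each pair gives one possible emission transition):

Number of lines = m(m-1)/2 = 8×7/2 = 28

These correspond to all possible transitions between the 8 levels:
14 → 13, 14 → 12, 14 → 11, 14 → 10, 14 → 9, 14 → 8, 14 → 7, 13 → 12...

Each transition produces a photon with a unique energy (and thus wavelength). This count does not depend on Z.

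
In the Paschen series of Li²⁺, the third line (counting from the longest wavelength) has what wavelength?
121.50202 nm

The lines of a series are numbered from the longest wavelength (smallest ΔE) outward; the third line is the transition from n = n_f + 3 to n_f.
The Paschen series has all transitions ending at n_f = 3.

For Li²⁺ (Z = 3), the third line (γ-line) is the jump from n = 6 to n = 3:
E_6 = -13.6057 × 3² / 6² = -3.40142500 eV
E_3 = -13.6057 × 3² / 3² = -13.60570000 eV
ΔE = E_6 - E_3 = 10.20427500 eV

λ = hc/E = 1239.84 eV·nm / 10.20427500 eV
λ = 121.50202 nm

This is the γ-line of the Paschen series in Li²⁺.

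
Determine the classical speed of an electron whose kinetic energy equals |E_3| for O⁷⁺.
5.834e+06 m/s (or 1.94596% of c)

The binding energy at n = 3 for O⁷⁺ is:
E_3 = -13.6057 × 8²/3² = -96.7516444 eV
|E_3| = 96.7516444 eV

Convert to Joules:
KE = 96.7516444 eV × (1.602177 × 10⁻¹⁹ J/eV) = 1.55013e-17 J

Using KE = ½mv²:
v = √(2·KE/m_e)
v = √(2 × 1.55013e-17 J / 9.10938 × 10⁻³¹ kg)
v = 5.834e+06 m/s

This is approximately 1.94596% the speed of light.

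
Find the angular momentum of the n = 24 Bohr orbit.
2.531e-33 J·s (or 24ℏ)

In the Bohr model, angular momentum is quantized:
L = nℏ

where ℏ = h/(2π) = 1.05457e-34 J·s

For n = 24:
L = 24 × 1.05457e-34 J·s
L = 2.531e-33 J·s

This can also be written as L = 24ℏ.
The angular momentum is an integer multiple of the reduced Planck constant.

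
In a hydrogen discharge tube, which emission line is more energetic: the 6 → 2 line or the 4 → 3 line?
6 → 2

Calculate the energy for each transition:

Transition 6 → 2:
ΔE₁ = |E_2 - E_6| = |-13.6057/2² - (-13.6057/6²)|
ΔE₁ = |-3.4014250000 - (-0.3779361111)| = 3.0234889 eV

Transition 4 → 3:
ΔE₂ = |E_3 - E_4| = |-13.6057/3² - (-13.6057/4²)|
ΔE₂ = |-1.5117444444 - (-0.8503562500)| = 0.6613882 eV

Since 3.0234889 eV > 0.6613882 eV, the transition 6 → 2 emits the more energetic photon.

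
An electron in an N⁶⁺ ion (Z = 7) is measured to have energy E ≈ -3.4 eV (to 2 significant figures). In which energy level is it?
n = 14

The exact energy levels follow E_n = -13.6057 Z² / n² eV with Z = 7.

The measured value (-3.4 eV) is reported to only 2 significant figures, so we must test candidate n values and see which one matches to that precision.

Candidate energies:
  n = 12:  E = -13.6057 × 7² / 12² = -4.62972 eV
  n = 13:  E = -13.6057 × 7² / 13² = -3.94485 eV
  n = 14:  E = -13.6057 × 7² / 14² = -3.40143 eV  ← matches
  n = 15:  E = -13.6057 × 7² / 15² = -2.96302 eV
  n = 16:  E = -13.6057 × 7² / 16² = -2.60422 eV

Checking against the measurement of -3.4 eV (2 sig figs), only n = 14 agrees:
E_14 = -3.40143 eV, which rounds to -3.4 eV ✓

Therefore n = 14.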